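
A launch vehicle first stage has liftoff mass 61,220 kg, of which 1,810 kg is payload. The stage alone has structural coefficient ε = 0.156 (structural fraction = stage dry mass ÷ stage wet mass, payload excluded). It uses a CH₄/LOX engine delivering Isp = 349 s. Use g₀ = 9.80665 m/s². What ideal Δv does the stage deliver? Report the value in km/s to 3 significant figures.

Δv ≈ 5.85 km/s

Stage wet mass = m₀ − payload = 61,220 − 1,810 = 59,410 kg.
Stage dry mass = ε × stage wet mass = 0.156 × 59,410 = 9,267.96 kg.
Burnout mass m_f = stage dry + payload = 9,267.96 + 1,810 = 11,077.96 kg.
v_e = Isp · g₀ = 349 × 9.80665 = 3422.5 m/s.
Using Δv = v_e ln(m₀/m_f): Δv = v_e · ln(61,220/11,077.96) = 3422.5 × ln(5.526) = 3422.5 × 1.7095 ≈ 5851 m/s.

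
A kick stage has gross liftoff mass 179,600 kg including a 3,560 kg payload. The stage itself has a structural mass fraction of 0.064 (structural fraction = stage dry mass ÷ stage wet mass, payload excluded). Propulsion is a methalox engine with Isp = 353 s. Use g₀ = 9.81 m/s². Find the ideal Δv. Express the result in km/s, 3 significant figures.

Stage wet mass = m₀ − payload = 179,600 − 3,560 = 176,040 kg.
Stage dry mass = ε × stage wet mass = 0.064 × 176,040 = 11,266.6 kg.
Burnout mass m_f = stage dry + payload = 11,266.6 + 3,560 = 14,826.6 kg.
v_e = Isp · g₀ = 353 × 9.81 = 3462.9 m/s.
From the ideal rocket equation, Δv = v_e · ln(179,600/14,826.6) = 3462.9 × ln(12.11) = 3462.9 × 2.4943 ≈ 8638 m/s.

Δv ≈ 8.64 km/s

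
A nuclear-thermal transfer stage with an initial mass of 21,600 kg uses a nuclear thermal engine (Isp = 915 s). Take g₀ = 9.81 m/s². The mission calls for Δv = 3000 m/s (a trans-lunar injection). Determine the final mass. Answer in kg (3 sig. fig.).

final mass ≈ 15500 kg

v_e = Isp · g₀ = 915 × 9.81 = 8976.1 m/s.
m₀/m_f = exp(Δv / v_e) = exp(3000 / 8976.1) = exp(0.3342) = 1.3968.
m_f = m₀ / 1.3968 = 21,600 / 1.3968 = 15,463.9 kg.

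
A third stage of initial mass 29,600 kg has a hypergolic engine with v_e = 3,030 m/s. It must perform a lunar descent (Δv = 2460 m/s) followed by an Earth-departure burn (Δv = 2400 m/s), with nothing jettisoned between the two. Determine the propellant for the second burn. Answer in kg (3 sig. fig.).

propellant for the second burn ≈ 7190 kg

After the first burn: m = 29600 × exp(−2460/3030.0) = 29600 × 0.44402 = 13,143 kg.
After the second burn: m = 13,143 × exp(−2400/3030.0) = 13,143 × 0.45290 = 5,952.46 kg.
Second-burn propellant = 13,143 − 5,952.46 = 7,190.54 kg.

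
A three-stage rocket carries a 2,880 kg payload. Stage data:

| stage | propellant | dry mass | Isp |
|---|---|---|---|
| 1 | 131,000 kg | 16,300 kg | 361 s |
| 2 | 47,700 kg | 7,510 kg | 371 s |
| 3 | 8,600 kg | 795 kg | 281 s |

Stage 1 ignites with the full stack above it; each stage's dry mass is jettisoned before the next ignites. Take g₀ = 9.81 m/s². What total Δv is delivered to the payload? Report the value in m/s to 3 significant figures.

Δv ≈ 11100 m/s

Ignition mass of stage 1 = 131,000+16,300 + 47,700+7,510 + 8,600+795 + 2,880 = 214,785 kg.
Stage 1: m₀ = 214,785 kg, m_f = 214,785 − 131,000 = 83,785 kg; Δv = 361×9.81×ln(2.564) = 3541.4×0.9414 ≈ 3334 m/s.
Stage 2: m₀ = 67,485 kg, m_f = 67,485 − 47,700 = 19,785 kg; Δv = 371×9.81×ln(3.411) = 3639.5×1.2270 ≈ 4466 m/s.
Stage 3: m₀ = 12,275 kg, m_f = 12,275 − 8,600 = 3,675 kg; Δv = 281×9.81×ln(3.34) = 2756.6×1.2060 ≈ 3325 m/s.
Total Δv = 3334 + 4466 + 3325 = 11125 m/s.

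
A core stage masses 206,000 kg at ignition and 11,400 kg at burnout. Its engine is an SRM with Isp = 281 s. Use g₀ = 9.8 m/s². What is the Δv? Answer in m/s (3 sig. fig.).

Δv ≈ 7970 m/s

v_e = Isp · g₀ = 281 × 9.8 = 2753.8 m/s.
By the Tsiolkovsky rocket equation, Δv = v_e · ln(m₀/m_f) = 2753.8 × ln(18.07) = 2753.8 × 2.8943 ≈ 7970.2 m/s.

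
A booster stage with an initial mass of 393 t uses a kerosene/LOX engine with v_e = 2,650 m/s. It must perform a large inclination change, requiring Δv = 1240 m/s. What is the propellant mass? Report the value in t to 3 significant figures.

m₀/m_f = exp(Δv / v_e) = exp(1240 / 2650.0) = exp(0.4679) = 1.5967.
m_f = 393 / 1.5967 = 246.133 t, so propellant = m₀ − m_f = 393 − 246.133 = 146.867 t.

propellant mass ≈ 147 t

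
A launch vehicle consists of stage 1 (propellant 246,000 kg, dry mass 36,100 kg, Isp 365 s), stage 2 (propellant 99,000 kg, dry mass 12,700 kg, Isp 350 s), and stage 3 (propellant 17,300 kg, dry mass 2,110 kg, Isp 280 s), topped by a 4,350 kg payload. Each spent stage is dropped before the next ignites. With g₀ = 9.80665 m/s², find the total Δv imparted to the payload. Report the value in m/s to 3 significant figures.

Δv ≈ 11300 m/s

Ignition mass of stage 1 = 246,000+36,100 + 99,000+12,700 + 17,300+2,110 + 4,350 = 417,560 kg.
Stage 1: m₀ = 417,560 kg, m_f = 417,560 − 246,000 = 171,560 kg; Δv = 365×9.80665×ln(2.434) = 3579.4×0.8895 ≈ 3184 m/s.
Stage 2: m₀ = 135,460 kg, m_f = 135,460 − 99,000 = 36,460 kg; Δv = 350×9.80665×ln(3.715) = 3432.3×1.3125 ≈ 4505 m/s.
Stage 3: m₀ = 23,760 kg, m_f = 23,760 − 17,300 = 6,460 kg; Δv = 280×9.80665×ln(3.678) = 2745.9×1.3024 ≈ 3576 m/s.
Total Δv = 3184 + 4505 + 3576 = 11265 m/s.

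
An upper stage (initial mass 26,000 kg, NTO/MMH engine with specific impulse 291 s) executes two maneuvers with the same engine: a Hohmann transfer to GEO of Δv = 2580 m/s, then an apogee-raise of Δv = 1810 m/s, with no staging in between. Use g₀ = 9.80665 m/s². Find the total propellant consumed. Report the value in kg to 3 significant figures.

total propellant consumed ≈ 20400 kg

v_e = Isp · g₀ = 291 × 9.80665 = 2853.7 m/s.
After the first burn: m = 26000 × exp(−2580/2853.7) = 26000 × 0.40491 = 10,527.7 kg.
After the second burn: m = 10,527.7 × exp(−1810/2853.7) = 10,527.7 × 0.53033 = 5,583.16 kg.
Total propellant = m₀ − m_final = 26000 − 5,583.16 = 20,416.84 kg.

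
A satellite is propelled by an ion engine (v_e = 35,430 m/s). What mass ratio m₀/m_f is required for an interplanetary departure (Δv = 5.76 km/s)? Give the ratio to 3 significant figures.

mass ratio ≈ 1.18

Rocket equation: m₀/m_f = exp(Δv / v_e) = exp(5760 / 35430.0) = exp(0.1626) = 1.1765.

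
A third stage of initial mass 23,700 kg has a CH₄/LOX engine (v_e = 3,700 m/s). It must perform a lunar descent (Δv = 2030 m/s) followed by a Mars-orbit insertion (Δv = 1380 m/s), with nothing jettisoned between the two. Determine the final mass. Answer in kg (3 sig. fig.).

final mass ≈ 9430 kg

After the first burn: m = 23700 × exp(−2030/3700.0) = 23700 × 0.57773 = 13,692.2 kg.
After the second burn: m = 13,692.2 × exp(−1380/3700.0) = 13,692.2 × 0.68868 = 9,429.54 kg.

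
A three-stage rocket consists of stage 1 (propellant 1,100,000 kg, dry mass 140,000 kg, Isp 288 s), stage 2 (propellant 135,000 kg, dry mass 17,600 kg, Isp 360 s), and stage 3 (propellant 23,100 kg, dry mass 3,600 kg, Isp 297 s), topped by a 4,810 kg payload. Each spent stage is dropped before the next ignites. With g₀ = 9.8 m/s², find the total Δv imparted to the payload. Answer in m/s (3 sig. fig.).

Δv ≈ 12700 m/s

Ignition mass of stage 1 = 1,100,000+140,000 + 135,000+17,600 + 23,100+3,600 + 4,810 = 1,424,110 kg.
Stage 1: m₀ = 1,424,110 kg, m_f = 1,424,110 − 1,100,000 = 324,110 kg; Δv = 288×9.8×ln(4.394) = 2822.4×1.4802 ≈ 4178 m/s.
Stage 2: m₀ = 184,110 kg, m_f = 184,110 − 135,000 = 49,110 kg; Δv = 360×9.8×ln(3.749) = 3528.0×1.3215 ≈ 4662 m/s.
Stage 3: m₀ = 31,510 kg, m_f = 31,510 − 23,100 = 8,410 kg; Δv = 297×9.8×ln(3.747) = 2910.6×1.3209 ≈ 3845 m/s.
Total Δv = 4178 + 4662 + 3845 = 12685 m/s.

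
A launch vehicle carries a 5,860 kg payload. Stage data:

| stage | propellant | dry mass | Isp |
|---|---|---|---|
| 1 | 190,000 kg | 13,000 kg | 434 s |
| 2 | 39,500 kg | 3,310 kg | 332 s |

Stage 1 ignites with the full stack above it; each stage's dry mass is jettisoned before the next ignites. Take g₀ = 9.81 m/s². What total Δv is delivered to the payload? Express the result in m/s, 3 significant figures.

Ignition mass of stage 1 = 190,000+13,000 + 39,500+3,310 + 5,860 = 251,670 kg.
Stage 1: m₀ = 251,670 kg, m_f = 251,670 − 190,000 = 61,670 kg; Δv = 434×9.81×ln(4.081) = 4257.5×1.4063 ≈ 5987 m/s.
Stage 2: m₀ = 48,670 kg, m_f = 48,670 − 39,500 = 9,170 kg; Δv = 332×9.81×ln(5.308) = 3256.9×1.6691 ≈ 5436 m/s.
Total Δv = 5987 + 5436 = 11423 m/s.

Δv ≈ 11400 m/s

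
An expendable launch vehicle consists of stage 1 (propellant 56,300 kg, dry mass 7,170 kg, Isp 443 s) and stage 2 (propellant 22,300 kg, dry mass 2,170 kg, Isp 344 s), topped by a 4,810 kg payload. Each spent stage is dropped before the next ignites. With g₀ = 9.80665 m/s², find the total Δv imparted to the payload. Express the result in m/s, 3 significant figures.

Δv ≈ 8890 m/s

Ignition mass of stage 1 = 56,300+7,170 + 22,300+2,170 + 4,810 = 92,750 kg.
Stage 1: m₀ = 92,750 kg, m_f = 92,750 − 56,300 = 36,450 kg; Δv = 443×9.80665×ln(2.545) = 4344.3×0.9340 ≈ 4057 m/s.
Stage 2: m₀ = 29,280 kg, m_f = 29,280 − 22,300 = 6,980 kg; Δv = 344×9.80665×ln(4.195) = 3373.5×1.4339 ≈ 4837 m/s.
Total Δv = 4057 + 4837 = 8894 m/s.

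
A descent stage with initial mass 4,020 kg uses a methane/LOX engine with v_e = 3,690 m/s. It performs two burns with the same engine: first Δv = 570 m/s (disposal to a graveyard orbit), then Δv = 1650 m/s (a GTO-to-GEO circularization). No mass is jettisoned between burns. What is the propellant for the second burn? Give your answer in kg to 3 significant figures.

propellant for the second burn ≈ 1240 kg

After the first burn: m = 4020 × exp(−570/3690.0) = 4020 × 0.85687 = 3,444.62 kg.
After the second burn: m = 3,444.62 × exp(−1650/3690.0) = 3,444.62 × 0.63945 = 2,202.66 kg.
Second-burn propellant = 3,444.62 − 2,202.66 = 1,241.96 kg.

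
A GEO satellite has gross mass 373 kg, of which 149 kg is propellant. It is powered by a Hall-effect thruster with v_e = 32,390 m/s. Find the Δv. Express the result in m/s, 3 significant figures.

Δv ≈ 16500 m/s

m_f = m₀ − m_prop = 373 − 149 = 224 kg.
From the ideal rocket equation, Δv = v_e · ln(m₀/m_f) = 32390.0 × ln(1.665) = 32390.0 × 0.5099 ≈ 16516.7 m/s.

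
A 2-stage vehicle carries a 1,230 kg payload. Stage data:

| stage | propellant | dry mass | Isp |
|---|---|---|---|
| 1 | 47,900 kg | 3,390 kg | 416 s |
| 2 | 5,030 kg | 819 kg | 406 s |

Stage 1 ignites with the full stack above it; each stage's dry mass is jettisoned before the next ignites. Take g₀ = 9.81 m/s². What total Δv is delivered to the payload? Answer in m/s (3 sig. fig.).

Ignition mass of stage 1 = 47,900+3,390 + 5,030+819 + 1,230 = 58,369 kg.
Stage 1: m₀ = 58,369 kg, m_f = 58,369 − 47,900 = 10,469 kg; Δv = 416×9.81×ln(5.575) = 4081.0×1.7184 ≈ 7013 m/s.
Stage 2: m₀ = 7,079 kg, m_f = 7,079 − 5,030 = 2,049 kg; Δv = 406×9.81×ln(3.455) = 3982.9×1.2398 ≈ 4938 m/s.
Total Δv = 7013 + 4938 = 11951 m/s.

Δv ≈ 12000 m/s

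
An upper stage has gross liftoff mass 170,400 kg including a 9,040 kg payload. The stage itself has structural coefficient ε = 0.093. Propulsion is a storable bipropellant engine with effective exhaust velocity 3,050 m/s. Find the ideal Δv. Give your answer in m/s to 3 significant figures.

Δv ≈ 5970 m/s

Stage wet mass = m₀ − payload = 170,400 − 9,040 = 161,360 kg.
Stage dry mass = ε × stage wet mass = 0.093 × 161,360 = 15,006.5 kg.
Burnout mass m_f = stage dry + payload = 15,006.5 + 9,040 = 24,046.5 kg.
By the Tsiolkovsky rocket equation, Δv = v_e · ln(170,400/24,046.5) = 3050.0 × ln(7.086) = 3050.0 × 1.9582 ≈ 5972 m/s.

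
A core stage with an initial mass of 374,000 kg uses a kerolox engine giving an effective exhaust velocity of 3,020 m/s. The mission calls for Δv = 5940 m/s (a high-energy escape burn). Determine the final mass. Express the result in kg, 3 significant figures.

final mass ≈ 52300 kg

m₀/m_f = exp(Δv / v_e) = exp(5940 / 3020.0) = exp(1.9669) = 7.1484.
m_f = m₀ / 7.1484 = 374,000 / 7.1484 = 52,319.4 kg.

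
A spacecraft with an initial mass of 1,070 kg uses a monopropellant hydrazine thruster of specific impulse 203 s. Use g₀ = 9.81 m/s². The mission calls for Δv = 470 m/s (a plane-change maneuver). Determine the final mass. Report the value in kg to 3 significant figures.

final mass ≈ 845 kg

v_e = Isp · g₀ = 203 × 9.81 = 1991.4 m/s.
m₀/m_f = exp(Δv / v_e) = exp(470 / 1991.4) = exp(0.2360) = 1.2662.
m_f = m₀ / 1.2662 = 1,070 / 1.2662 = 845.048 kg.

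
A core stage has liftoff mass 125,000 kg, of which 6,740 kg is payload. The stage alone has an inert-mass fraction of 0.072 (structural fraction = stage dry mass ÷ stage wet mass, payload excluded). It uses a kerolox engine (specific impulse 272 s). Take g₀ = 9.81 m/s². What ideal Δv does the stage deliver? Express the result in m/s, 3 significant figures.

Stage wet mass = m₀ − payload = 125,000 − 6,740 = 118,260 kg.
Stage dry mass = ε × stage wet mass = 0.072 × 118,260 = 8,514.72 kg.
Burnout mass m_f = stage dry + payload = 8,514.72 + 6,740 = 15,254.72 kg.
v_e = Isp · g₀ = 272 × 9.81 = 2668.3 m/s.
Δv = v_e · ln(125,000/15,254.72) = 2668.3 × ln(8.194) = 2668.3 × 2.1034 ≈ 5613 m/s.

Δv ≈ 5610 m/s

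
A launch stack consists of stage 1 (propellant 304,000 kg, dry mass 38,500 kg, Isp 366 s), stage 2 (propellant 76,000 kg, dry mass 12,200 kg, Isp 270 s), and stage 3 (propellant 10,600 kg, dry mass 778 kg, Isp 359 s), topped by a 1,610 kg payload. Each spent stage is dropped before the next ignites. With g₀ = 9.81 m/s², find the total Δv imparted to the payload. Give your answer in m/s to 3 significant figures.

Ignition mass of stage 1 = 304,000+38,500 + 76,000+12,200 + 10,600+778 + 1,610 = 443,688 kg.
Stage 1: m₀ = 443,688 kg, m_f = 443,688 − 304,000 = 139,688 kg; Δv = 366×9.81×ln(3.176) = 3590.5×1.1557 ≈ 4150 m/s.
Stage 2: m₀ = 101,188 kg, m_f = 101,188 − 76,000 = 25,188 kg; Δv = 270×9.81×ln(4.017) = 2648.7×1.3906 ≈ 3683 m/s.
Stage 3: m₀ = 12,988 kg, m_f = 12,988 − 10,600 = 2,388 kg; Δv = 359×9.81×ln(5.439) = 3521.8×1.6936 ≈ 5964 m/s.
Total Δv = 4150 + 3683 + 5964 = 13797 m/s.

Δv ≈ 13800 m/s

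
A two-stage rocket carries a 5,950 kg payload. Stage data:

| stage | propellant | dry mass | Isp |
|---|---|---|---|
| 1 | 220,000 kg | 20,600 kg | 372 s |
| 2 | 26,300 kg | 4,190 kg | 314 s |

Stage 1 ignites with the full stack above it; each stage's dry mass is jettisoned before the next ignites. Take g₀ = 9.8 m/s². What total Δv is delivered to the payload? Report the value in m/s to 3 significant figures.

Δv ≈ 9700 m/s

Ignition mass of stage 1 = 220,000+20,600 + 26,300+4,190 + 5,950 = 277,040 kg.
Stage 1: m₀ = 277,040 kg, m_f = 277,040 − 220,000 = 57,040 kg; Δv = 372×9.8×ln(4.857) = 3645.6×1.5804 ≈ 5762 m/s.
Stage 2: m₀ = 36,440 kg, m_f = 36,440 − 26,300 = 10,140 kg; Δv = 314×9.8×ln(3.594) = 3077.2×1.2792 ≈ 3936 m/s.
Total Δv = 5762 + 3936 = 9698 m/s.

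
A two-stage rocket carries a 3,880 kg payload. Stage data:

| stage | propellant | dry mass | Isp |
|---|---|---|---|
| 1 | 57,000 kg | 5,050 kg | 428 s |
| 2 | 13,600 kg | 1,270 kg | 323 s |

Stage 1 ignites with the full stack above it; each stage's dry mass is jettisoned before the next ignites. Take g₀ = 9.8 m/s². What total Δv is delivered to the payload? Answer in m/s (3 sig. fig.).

Δv ≈ 9220 m/s

Ignition mass of stage 1 = 57,000+5,050 + 13,600+1,270 + 3,880 = 80,800 kg.
Stage 1: m₀ = 80,800 kg, m_f = 80,800 − 57,000 = 23,800 kg; Δv = 428×9.8×ln(3.395) = 4194.4×1.2223 ≈ 5127 m/s.
Stage 2: m₀ = 18,750 kg, m_f = 18,750 − 13,600 = 5,150 kg; Δv = 323×9.8×ln(3.641) = 3165.4×1.2922 ≈ 4090 m/s.
Total Δv = 5127 + 4090 = 9217 m/s.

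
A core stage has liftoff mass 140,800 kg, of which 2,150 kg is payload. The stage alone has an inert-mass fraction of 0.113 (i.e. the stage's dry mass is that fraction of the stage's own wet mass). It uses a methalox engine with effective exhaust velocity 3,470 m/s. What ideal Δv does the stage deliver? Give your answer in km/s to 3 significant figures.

Δv ≈ 7.17 km/s

Stage wet mass = m₀ − payload = 140,800 − 2,150 = 138,650 kg.
Stage dry mass = ε × stage wet mass = 0.113 × 138,650 = 15,667.5 kg.
Burnout mass m_f = stage dry + payload = 15,667.5 + 2,150 = 17,817.5 kg.
Using Δv = v_e ln(m₀/m_f): Δv = v_e · ln(140,800/17,817.5) = 3470.0 × ln(7.902) = 3470.0 × 2.0672 ≈ 7173 m/s.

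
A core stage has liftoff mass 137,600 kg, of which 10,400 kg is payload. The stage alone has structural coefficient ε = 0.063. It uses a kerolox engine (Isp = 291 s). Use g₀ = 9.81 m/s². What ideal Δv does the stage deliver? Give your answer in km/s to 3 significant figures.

Stage wet mass = m₀ − payload = 137,600 − 10,400 = 127,200 kg.
Stage dry mass = ε × stage wet mass = 0.063 × 127,200 = 8,013.6 kg.
Burnout mass m_f = stage dry + payload = 8,013.6 + 10,400 = 18,413.6 kg.
v_e = Isp · g₀ = 291 × 9.81 = 2854.7 m/s.
Δv = v_e · ln(137,600/18,413.6) = 2854.7 × ln(7.473) = 2854.7 × 2.0113 ≈ 5742 m/s.

Δv ≈ 5.74 km/s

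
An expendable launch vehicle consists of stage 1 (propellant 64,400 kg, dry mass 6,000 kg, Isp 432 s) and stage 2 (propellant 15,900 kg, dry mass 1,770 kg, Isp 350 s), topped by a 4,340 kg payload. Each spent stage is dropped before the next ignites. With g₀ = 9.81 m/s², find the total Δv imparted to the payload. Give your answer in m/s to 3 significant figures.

Ignition mass of stage 1 = 64,400+6,000 + 15,900+1,770 + 4,340 = 92,410 kg.
Stage 1: m₀ = 92,410 kg, m_f = 92,410 − 64,400 = 28,010 kg; Δv = 432×9.81×ln(3.299) = 4237.9×1.1937 ≈ 5059 m/s.
Stage 2: m₀ = 22,010 kg, m_f = 22,010 − 15,900 = 6,110 kg; Δv = 350×9.81×ln(3.602) = 3433.5×1.2816 ≈ 4400 m/s.
Total Δv = 5059 + 4400 = 9459 m/s.

Δv ≈ 9460 m/s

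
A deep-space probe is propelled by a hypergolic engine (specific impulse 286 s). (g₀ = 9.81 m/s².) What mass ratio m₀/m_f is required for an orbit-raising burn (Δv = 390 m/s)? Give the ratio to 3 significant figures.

v_e = Isp · g₀ = 286 × 9.81 = 2805.7 m/s.
From the ideal rocket equation, m₀/m_f = exp(Δv / v_e) = exp(390 / 2805.7) = exp(0.1390) = 1.1491.

mass ratio ≈ 1.15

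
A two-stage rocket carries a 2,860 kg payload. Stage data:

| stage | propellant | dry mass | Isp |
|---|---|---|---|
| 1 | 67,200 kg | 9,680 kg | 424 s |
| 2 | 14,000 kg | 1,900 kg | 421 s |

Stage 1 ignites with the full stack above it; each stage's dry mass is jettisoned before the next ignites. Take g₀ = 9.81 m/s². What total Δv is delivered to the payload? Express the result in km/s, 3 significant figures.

Ignition mass of stage 1 = 67,200+9,680 + 14,000+1,900 + 2,860 = 95,640 kg.
Stage 1: m₀ = 95,640 kg, m_f = 95,640 − 67,200 = 28,440 kg; Δv = 424×9.81×ln(3.363) = 4159.4×1.2128 ≈ 5045 m/s.
Stage 2: m₀ = 18,760 kg, m_f = 18,760 − 14,000 = 4,760 kg; Δv = 421×9.81×ln(3.941) = 4130.0×1.3715 ≈ 5664 m/s.
Total Δv = 5045 + 5664 = 10709 m/s.

Δv ≈ 10.7 km/s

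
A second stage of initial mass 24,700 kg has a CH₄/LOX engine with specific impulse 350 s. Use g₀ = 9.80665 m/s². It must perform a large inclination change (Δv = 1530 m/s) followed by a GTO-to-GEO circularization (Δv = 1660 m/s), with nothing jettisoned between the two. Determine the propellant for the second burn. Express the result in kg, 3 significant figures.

v_e = Isp · g₀ = 350 × 9.80665 = 3432.3 m/s.
After the first burn: m = 24700 × exp(−1530/3432.3) = 24700 × 0.64034 = 15,816.4 kg.
After the second burn: m = 15,816.4 × exp(−1660/3432.3) = 15,816.4 × 0.61654 = 9,751.44 kg.
Second-burn propellant = 15,816.4 − 9,751.44 = 6,064.96 kg.

propellant for the second burn ≈ 6060 kg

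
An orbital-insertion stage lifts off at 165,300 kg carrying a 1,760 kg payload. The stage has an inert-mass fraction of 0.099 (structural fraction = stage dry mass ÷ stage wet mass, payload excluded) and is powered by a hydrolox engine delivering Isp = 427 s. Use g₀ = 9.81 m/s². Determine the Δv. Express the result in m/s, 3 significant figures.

Stage wet mass = m₀ − payload = 165,300 − 1,760 = 163,540 kg.
Stage dry mass = ε × stage wet mass = 0.099 × 163,540 = 16,190.5 kg.
Burnout mass m_f = stage dry + payload = 16,190.5 + 1,760 = 17,950.5 kg.
v_e = Isp · g₀ = 427 × 9.81 = 4188.9 m/s.
Δv = v_e · ln(165,300/17,950.5) = 4188.9 × ln(9.209) = 4188.9 × 2.2201 ≈ 9300 m/s.

Δv ≈ 9300 m/s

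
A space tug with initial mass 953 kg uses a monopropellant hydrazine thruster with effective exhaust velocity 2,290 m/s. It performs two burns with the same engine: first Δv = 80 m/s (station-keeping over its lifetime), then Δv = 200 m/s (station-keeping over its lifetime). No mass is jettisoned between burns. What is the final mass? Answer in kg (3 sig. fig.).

After the first burn: m = 953 × exp(−80/2290.0) = 953 × 0.96567 = 920.284 kg.
After the second burn: m = 920.284 × exp(−200/2290.0) = 920.284 × 0.91637 = 843.321 kg.

final mass ≈ 843 kg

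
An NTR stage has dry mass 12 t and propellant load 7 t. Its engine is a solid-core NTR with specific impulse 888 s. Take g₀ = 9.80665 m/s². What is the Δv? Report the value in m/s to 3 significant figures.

Δv ≈ 4000 m/s

v_e = Isp · g₀ = 888 × 9.80665 = 8708.3 m/s.
m₀ = m_dry + m_prop = 12 + 7 = 19 t.
Δv = v_e · ln(m₀/m_f) = 8708.3 × ln(1.583) = 8708.3 × 0.4595 ≈ 4001.7 m/s.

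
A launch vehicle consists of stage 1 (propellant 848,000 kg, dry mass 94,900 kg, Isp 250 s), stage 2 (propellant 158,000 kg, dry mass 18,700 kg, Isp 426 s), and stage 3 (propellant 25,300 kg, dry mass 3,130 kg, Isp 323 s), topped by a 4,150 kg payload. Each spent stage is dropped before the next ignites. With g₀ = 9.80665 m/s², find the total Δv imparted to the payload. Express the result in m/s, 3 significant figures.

Δv ≈ 13900 m/s

Ignition mass of stage 1 = 848,000+94,900 + 158,000+18,700 + 25,300+3,130 + 4,150 = 1,152,180 kg.
Stage 1: m₀ = 1,152,180 kg, m_f = 1,152,180 − 848,000 = 304,180 kg; Δv = 250×9.80665×ln(3.788) = 2451.7×1.3318 ≈ 3265 m/s.
Stage 2: m₀ = 209,280 kg, m_f = 209,280 − 158,000 = 51,280 kg; Δv = 426×9.80665×ln(4.081) = 4177.6×1.4064 ≈ 5875 m/s.
Stage 3: m₀ = 32,580 kg, m_f = 32,580 − 25,300 = 7,280 kg; Δv = 323×9.80665×ln(4.475) = 3167.5×1.4986 ≈ 4747 m/s.
Total Δv = 3265 + 5875 + 4747 = 13887 m/s.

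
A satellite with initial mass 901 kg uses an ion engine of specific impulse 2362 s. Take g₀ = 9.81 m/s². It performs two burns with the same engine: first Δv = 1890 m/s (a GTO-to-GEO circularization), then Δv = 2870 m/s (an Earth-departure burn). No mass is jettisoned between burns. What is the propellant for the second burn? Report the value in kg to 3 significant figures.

propellant for the second burn ≈ 96.7 kg

v_e = Isp · g₀ = 2362 × 9.81 = 23171.2 m/s.
After the first burn: m = 901 × exp(−1890/23171.2) = 901 × 0.92167 = 830.425 kg.
After the second burn: m = 830.425 × exp(−2870/23171.2) = 830.425 × 0.88350 = 733.68 kg.
Second-burn propellant = 830.425 − 733.68 = 96.745 kg.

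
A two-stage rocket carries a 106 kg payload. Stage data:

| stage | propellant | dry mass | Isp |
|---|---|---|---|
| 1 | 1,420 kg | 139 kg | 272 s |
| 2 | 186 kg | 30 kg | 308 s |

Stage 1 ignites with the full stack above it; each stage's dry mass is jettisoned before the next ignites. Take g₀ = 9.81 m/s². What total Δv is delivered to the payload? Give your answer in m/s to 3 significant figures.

Ignition mass of stage 1 = 1,420+139 + 186+30 + 106 = 1,881 kg.
Stage 1: m₀ = 1,881 kg, m_f = 1,881 − 1,420 = 461 kg; Δv = 272×9.81×ln(4.08) = 2668.3×1.4062 ≈ 3752 m/s.
Stage 2: m₀ = 322 kg, m_f = 322 − 186 = 136 kg; Δv = 308×9.81×ln(2.368) = 3021.5×0.8619 ≈ 2604 m/s.
Total Δv = 3752 + 2604 = 6356 m/s.

Δv ≈ 6360 m/s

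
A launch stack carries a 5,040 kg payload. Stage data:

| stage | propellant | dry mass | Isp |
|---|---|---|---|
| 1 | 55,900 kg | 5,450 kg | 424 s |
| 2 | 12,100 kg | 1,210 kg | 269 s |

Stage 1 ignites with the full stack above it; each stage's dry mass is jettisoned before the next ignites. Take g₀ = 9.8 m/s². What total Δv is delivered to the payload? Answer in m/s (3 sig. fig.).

Δv ≈ 7860 m/s

Ignition mass of stage 1 = 55,900+5,450 + 12,100+1,210 + 5,040 = 79,700 kg.
Stage 1: m₀ = 79,700 kg, m_f = 79,700 − 55,900 = 23,800 kg; Δv = 424×9.8×ln(3.349) = 4155.2×1.2086 ≈ 5022 m/s.
Stage 2: m₀ = 18,350 kg, m_f = 18,350 − 12,100 = 6,250 kg; Δv = 269×9.8×ln(2.936) = 2636.2×1.0770 ≈ 2839 m/s.
Total Δv = 5022 + 2839 = 7861 m/s.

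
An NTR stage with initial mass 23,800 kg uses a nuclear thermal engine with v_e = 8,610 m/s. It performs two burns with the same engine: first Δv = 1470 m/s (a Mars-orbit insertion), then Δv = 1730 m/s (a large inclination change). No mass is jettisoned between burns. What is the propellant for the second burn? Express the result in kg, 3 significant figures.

propellant for the second burn ≈ 3650 kg

After the first burn: m = 23800 × exp(−1470/8610.0) = 23800 × 0.84305 = 20,064.6 kg.
After the second burn: m = 20,064.6 × exp(−1730/8610.0) = 20,064.6 × 0.81797 = 16,412.2 kg.
Second-burn propellant = 20,064.6 − 16,412.2 = 3,652.4 kg.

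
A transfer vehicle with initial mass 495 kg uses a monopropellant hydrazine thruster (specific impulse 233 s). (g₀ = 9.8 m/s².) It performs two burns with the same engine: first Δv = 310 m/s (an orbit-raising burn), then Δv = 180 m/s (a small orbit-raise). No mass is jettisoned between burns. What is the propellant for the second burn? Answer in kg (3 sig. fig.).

propellant for the second burn ≈ 32.8 kg

v_e = Isp · g₀ = 233 × 9.8 = 2283.4 m/s.
After the first burn: m = 495 × exp(−310/2283.4) = 495 × 0.87305 = 432.16 kg.
After the second burn: m = 432.16 × exp(−180/2283.4) = 432.16 × 0.92420 = 399.402 kg.
Second-burn propellant = 432.16 − 399.402 = 32.758 kg.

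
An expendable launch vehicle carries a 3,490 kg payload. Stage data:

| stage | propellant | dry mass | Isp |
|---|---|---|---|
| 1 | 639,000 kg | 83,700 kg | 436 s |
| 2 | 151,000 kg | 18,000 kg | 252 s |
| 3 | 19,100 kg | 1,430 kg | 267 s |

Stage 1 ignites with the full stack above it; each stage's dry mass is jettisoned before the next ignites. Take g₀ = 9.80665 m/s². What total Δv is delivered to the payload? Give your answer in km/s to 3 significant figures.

Δv ≈ 13.0 km/s

Ignition mass of stage 1 = 639,000+83,700 + 151,000+18,000 + 19,100+1,430 + 3,490 = 915,720 kg.
Stage 1: m₀ = 915,720 kg, m_f = 915,720 − 639,000 = 276,720 kg; Δv = 436×9.80665×ln(3.309) = 4275.7×1.1967 ≈ 5117 m/s.
Stage 2: m₀ = 193,020 kg, m_f = 193,020 − 151,000 = 42,020 kg; Δv = 252×9.80665×ln(4.594) = 2471.3×1.5246 ≈ 3768 m/s.
Stage 3: m₀ = 24,020 kg, m_f = 24,020 − 19,100 = 4,920 kg; Δv = 267×9.80665×ln(4.882) = 2618.4×1.5856 ≈ 4152 m/s.
Total Δv = 5117 + 3768 + 4152 = 13037 m/s.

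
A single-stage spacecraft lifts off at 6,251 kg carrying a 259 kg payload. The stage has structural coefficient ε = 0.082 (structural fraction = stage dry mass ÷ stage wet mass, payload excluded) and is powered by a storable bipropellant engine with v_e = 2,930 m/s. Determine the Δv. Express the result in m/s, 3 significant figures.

Δv ≈ 6210 m/s

Stage wet mass = m₀ − payload = 6,251 − 259 = 5,992 kg.
Stage dry mass = ε × stage wet mass = 0.082 × 5,992 = 491.344 kg.
Burnout mass m_f = stage dry + payload = 491.344 + 259 = 750.344 kg.
By the Tsiolkovsky rocket equation, Δv = v_e · ln(6,251/750.344) = 2930.0 × ln(8.331) = 2930.0 × 2.1200 ≈ 6211 m/s.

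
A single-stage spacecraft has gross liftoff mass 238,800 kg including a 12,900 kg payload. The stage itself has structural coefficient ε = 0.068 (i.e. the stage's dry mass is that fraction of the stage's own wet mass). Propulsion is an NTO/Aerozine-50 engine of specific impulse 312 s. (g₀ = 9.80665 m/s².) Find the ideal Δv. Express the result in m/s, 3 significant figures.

Stage wet mass = m₀ − payload = 238,800 − 12,900 = 225,900 kg.
Stage dry mass = ε × stage wet mass = 0.068 × 225,900 = 15,361.2 kg.
Burnout mass m_f = stage dry + payload = 15,361.2 + 12,900 = 28,261.2 kg.
v_e = Isp · g₀ = 312 × 9.80665 = 3059.7 m/s.
By the Tsiolkovsky rocket equation, Δv = v_e · ln(238,800/28,261.2) = 3059.7 × ln(8.45) = 3059.7 × 2.1341 ≈ 6530 m/s.

Δv ≈ 6530 m/s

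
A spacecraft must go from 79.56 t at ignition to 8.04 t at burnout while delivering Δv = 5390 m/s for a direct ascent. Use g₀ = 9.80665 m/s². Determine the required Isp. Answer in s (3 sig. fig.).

ln(m₀/m_f) = ln(79560/8040) = ln(9.896) = 2.2921.
Using Δv = v_e ln(m₀/m_f): v_e = Δv / ln(m₀/m_f) = 5390 / 2.2921 = 2351.6 m/s.
Isp = v_e / g₀ = 2351.6 / 9.80665 = 239.8 s.

Isp ≈ 240 s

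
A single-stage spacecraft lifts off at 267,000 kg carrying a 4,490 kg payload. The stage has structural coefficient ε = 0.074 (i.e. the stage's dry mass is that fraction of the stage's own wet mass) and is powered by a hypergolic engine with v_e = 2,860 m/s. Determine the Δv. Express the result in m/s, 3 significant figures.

Stage wet mass = m₀ − payload = 267,000 − 4,490 = 262,510 kg.
Stage dry mass = ε × stage wet mass = 0.074 × 262,510 = 19,425.7 kg.
Burnout mass m_f = stage dry + payload = 19,425.7 + 4,490 = 23,915.7 kg.
By the Tsiolkovsky rocket equation, Δv = v_e · ln(267,000/23,915.7) = 2860.0 × ln(11.16) = 2860.0 × 2.4127 ≈ 6900 m/s.

Δv ≈ 6900 m/s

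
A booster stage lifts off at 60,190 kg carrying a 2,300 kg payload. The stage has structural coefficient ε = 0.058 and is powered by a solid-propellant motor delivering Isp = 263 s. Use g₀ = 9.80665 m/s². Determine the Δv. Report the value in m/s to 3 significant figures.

Stage wet mass = m₀ − payload = 60,190 − 2,300 = 57,890 kg.
Stage dry mass = ε × stage wet mass = 0.058 × 57,890 = 3,357.62 kg.
Burnout mass m_f = stage dry + payload = 3,357.62 + 2,300 = 5,657.62 kg.
v_e = Isp · g₀ = 263 × 9.80665 = 2579.1 m/s.
Rocket equation: Δv = v_e · ln(60,190/5,657.62) = 2579.1 × ln(10.64) = 2579.1 × 2.3645 ≈ 6098 m/s.

Δv ≈ 6100 m/s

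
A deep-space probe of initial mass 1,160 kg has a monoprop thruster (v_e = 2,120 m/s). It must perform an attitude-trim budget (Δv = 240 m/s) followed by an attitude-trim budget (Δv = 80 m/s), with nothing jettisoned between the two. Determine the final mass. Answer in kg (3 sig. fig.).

After the first burn: m = 1160 × exp(−240/2120.0) = 1160 × 0.89297 = 1,035.85 kg.
After the second burn: m = 1,035.85 × exp(−80/2120.0) = 1,035.85 × 0.96297 = 997.492 kg.

final mass ≈ 997 kg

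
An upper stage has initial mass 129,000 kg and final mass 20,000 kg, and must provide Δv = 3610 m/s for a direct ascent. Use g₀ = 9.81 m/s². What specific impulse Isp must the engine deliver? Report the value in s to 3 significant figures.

Isp ≈ 197 s

ln(m₀/m_f) = ln(129000/20000) = ln(6.45) = 1.8641.
v_e = Δv / ln(m₀/m_f) = 3610 / 1.8641 = 1936.6 m/s.
Isp = v_e / g₀ = 1936.6 / 9.81 = 197.4 s.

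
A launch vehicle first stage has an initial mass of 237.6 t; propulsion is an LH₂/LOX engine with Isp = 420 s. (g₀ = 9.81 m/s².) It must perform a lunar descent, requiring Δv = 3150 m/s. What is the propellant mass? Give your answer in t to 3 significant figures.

propellant mass ≈ 127 t

v_e = Isp · g₀ = 420 × 9.81 = 4120.2 m/s.
m₀/m_f = exp(Δv / v_e) = exp(3150 / 4120.2) = exp(0.7645) = 2.1480.
m_f = 237.6 / 2.1480 = 110.615 t, so propellant = m₀ − m_f = 237.6 − 110.615 = 126.985 t.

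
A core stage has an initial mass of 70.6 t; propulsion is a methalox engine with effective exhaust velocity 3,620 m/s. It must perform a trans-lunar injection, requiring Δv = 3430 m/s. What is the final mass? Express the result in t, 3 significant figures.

final mass ≈ 27.4 t

Using Δv = v_e ln(m₀/m_f): m₀/m_f = exp(Δv / v_e) = exp(3430 / 3620.0) = exp(0.9475) = 2.5793.
m_f = m₀ / 2.5793 = 70.6 / 2.5793 = 27.3718 t.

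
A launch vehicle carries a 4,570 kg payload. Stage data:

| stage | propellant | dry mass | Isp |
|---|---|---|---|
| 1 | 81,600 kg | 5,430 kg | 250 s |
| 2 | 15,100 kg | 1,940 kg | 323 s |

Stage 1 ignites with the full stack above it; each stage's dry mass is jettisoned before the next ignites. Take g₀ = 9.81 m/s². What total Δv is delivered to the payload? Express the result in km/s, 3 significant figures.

Δv ≈ 7.21 km/s

Ignition mass of stage 1 = 81,600+5,430 + 15,100+1,940 + 4,570 = 108,640 kg.
Stage 1: m₀ = 108,640 kg, m_f = 108,640 − 81,600 = 27,040 kg; Δv = 250×9.81×ln(4.018) = 2452.5×1.3907 ≈ 3411 m/s.
Stage 2: m₀ = 21,610 kg, m_f = 21,610 − 15,100 = 6,510 kg; Δv = 323×9.81×ln(3.32) = 3168.6×1.1998 ≈ 3802 m/s.
Total Δv = 3411 + 3802 = 7213 m/s.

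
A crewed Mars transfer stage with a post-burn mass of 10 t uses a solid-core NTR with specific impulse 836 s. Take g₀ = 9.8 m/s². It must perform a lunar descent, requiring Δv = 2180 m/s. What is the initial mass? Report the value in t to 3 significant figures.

v_e = Isp · g₀ = 836 × 9.8 = 8192.8 m/s.
m₀/m_f = exp(Δv / v_e) = exp(2180 / 8192.8) = exp(0.2661) = 1.3048.
m₀ = m_f × 1.3048 = 10 × 1.3048 = 13.048 t.

initial mass ≈ 13.0 t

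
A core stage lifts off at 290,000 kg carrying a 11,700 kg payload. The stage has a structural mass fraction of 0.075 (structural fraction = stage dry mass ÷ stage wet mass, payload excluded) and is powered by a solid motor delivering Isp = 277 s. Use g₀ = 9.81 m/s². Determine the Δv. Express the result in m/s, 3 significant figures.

Δv ≈ 5940 m/s

Stage wet mass = m₀ − payload = 290,000 − 11,700 = 278,300 kg.
Stage dry mass = ε × stage wet mass = 0.075 × 278,300 = 20,872.5 kg.
Burnout mass m_f = stage dry + payload = 20,872.5 + 11,700 = 32,572.5 kg.
v_e = Isp · g₀ = 277 × 9.81 = 2717.4 m/s.
Δv = v_e · ln(290,000/32,572.5) = 2717.4 × ln(8.903) = 2717.4 × 2.1864 ≈ 5941 m/s.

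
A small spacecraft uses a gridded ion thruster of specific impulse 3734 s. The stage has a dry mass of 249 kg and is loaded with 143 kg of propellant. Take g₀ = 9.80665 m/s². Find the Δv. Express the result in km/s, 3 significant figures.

Δv ≈ 16.6 km/s

v_e = Isp · g₀ = 3734 × 9.80665 = 36618.0 m/s.
m₀ = m_dry + m_prop = 249 + 143 = 392 kg.
Δv = v_e · ln(m₀/m_f) = 36618.0 × ln(1.574) = 36618.0 × 0.4538 ≈ 16617.6 m/s.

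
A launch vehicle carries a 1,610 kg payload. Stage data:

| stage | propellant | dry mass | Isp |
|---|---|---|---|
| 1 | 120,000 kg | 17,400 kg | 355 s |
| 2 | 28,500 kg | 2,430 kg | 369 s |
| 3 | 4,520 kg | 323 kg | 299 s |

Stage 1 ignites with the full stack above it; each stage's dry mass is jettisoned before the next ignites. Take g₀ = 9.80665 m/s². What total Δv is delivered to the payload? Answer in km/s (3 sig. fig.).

Ignition mass of stage 1 = 120,000+17,400 + 28,500+2,430 + 4,520+323 + 1,610 = 174,783 kg.
Stage 1: m₀ = 174,783 kg, m_f = 174,783 − 120,000 = 54,783 kg; Δv = 355×9.80665×ln(3.19) = 3481.4×1.1602 ≈ 4039 m/s.
Stage 2: m₀ = 37,383 kg, m_f = 37,383 − 28,500 = 8,883 kg; Δv = 369×9.80665×ln(4.208) = 3618.7×1.4371 ≈ 5200 m/s.
Stage 3: m₀ = 6,453 kg, m_f = 6,453 − 4,520 = 1,933 kg; Δv = 299×9.80665×ln(3.338) = 2932.2×1.2055 ≈ 3535 m/s.
Total Δv = 4039 + 5200 + 3535 = 12774 m/s.

Δv ≈ 12.8 km/s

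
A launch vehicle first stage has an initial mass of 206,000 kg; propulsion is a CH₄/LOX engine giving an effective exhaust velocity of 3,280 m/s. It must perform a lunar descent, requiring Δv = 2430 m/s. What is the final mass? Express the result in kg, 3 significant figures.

m₀/m_f = exp(Δv / v_e) = exp(2430 / 3280.0) = exp(0.7409) = 2.0977.
m_f = m₀ / 2.0977 = 206,000 / 2.0977 = 98,202.8 kg.

final mass ≈ 98200 kg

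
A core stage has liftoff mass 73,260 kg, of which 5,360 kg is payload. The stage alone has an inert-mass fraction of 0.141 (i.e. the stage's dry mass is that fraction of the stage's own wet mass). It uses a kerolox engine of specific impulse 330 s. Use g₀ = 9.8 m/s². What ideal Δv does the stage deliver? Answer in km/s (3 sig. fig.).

Δv ≈ 5.14 km/s

Stage wet mass = m₀ − payload = 73,260 − 5,360 = 67,900 kg.
Stage dry mass = ε × stage wet mass = 0.141 × 67,900 = 9,573.9 kg.
Burnout mass m_f = stage dry + payload = 9,573.9 + 5,360 = 14,933.9 kg.
v_e = Isp · g₀ = 330 × 9.8 = 3234.0 m/s.
Δv = v_e · ln(73,260/14,933.9) = 3234.0 × ln(4.906) = 3234.0 × 1.5904 ≈ 5143 m/s.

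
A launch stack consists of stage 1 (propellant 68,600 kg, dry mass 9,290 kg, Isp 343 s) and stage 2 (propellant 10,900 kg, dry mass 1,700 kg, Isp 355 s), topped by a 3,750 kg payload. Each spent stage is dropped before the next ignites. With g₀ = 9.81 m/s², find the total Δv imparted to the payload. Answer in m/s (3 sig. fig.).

Ignition mass of stage 1 = 68,600+9,290 + 10,900+1,700 + 3,750 = 94,240 kg.
Stage 1: m₀ = 94,240 kg, m_f = 94,240 − 68,600 = 25,640 kg; Δv = 343×9.81×ln(3.676) = 3364.8×1.3017 ≈ 4380 m/s.
Stage 2: m₀ = 16,350 kg, m_f = 16,350 − 10,900 = 5,450 kg; Δv = 355×9.81×ln(3) = 3482.6×1.0986 ≈ 3826 m/s.
Total Δv = 4380 + 3826 = 8206 m/s.

Δv ≈ 8210 m/s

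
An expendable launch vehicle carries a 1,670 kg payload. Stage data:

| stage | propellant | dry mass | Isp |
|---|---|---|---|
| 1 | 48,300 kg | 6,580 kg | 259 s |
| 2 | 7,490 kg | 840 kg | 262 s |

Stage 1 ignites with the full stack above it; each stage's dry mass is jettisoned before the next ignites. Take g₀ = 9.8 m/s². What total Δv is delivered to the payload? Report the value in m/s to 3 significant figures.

Δv ≈ 7010 m/s

Ignition mass of stage 1 = 48,300+6,580 + 7,490+840 + 1,670 = 64,880 kg.
Stage 1: m₀ = 64,880 kg, m_f = 64,880 − 48,300 = 16,580 kg; Δv = 259×9.8×ln(3.913) = 2538.2×1.3643 ≈ 3463 m/s.
Stage 2: m₀ = 10,000 kg, m_f = 10,000 − 7,490 = 2,510 kg; Δv = 262×9.8×ln(3.984) = 2567.6×1.3823 ≈ 3549 m/s.
Total Δv = 3463 + 3549 = 7012 m/s.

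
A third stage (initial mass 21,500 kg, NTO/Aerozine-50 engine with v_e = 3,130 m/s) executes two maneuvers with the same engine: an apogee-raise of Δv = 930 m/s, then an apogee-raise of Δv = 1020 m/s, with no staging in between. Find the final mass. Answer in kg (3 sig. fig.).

final mass ≈ 11500 kg

After the first burn: m = 21500 × exp(−930/3130.0) = 21500 × 0.74295 = 15,973.4 kg.
After the second burn: m = 15,973.4 × exp(−1020/3130.0) = 15,973.4 × 0.72189 = 11,531 kg.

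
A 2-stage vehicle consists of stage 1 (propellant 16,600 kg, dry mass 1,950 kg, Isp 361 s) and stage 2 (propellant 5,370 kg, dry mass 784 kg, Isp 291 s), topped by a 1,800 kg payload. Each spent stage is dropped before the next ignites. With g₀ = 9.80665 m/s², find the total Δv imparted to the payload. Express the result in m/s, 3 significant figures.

Δv ≈ 6690 m/s

Ignition mass of stage 1 = 16,600+1,950 + 5,370+784 + 1,800 = 26,504 kg.
Stage 1: m₀ = 26,504 kg, m_f = 26,504 − 16,600 = 9,904 kg; Δv = 361×9.80665×ln(2.676) = 3540.2×0.9844 ≈ 3485 m/s.
Stage 2: m₀ = 7,954 kg, m_f = 7,954 − 5,370 = 2,584 kg; Δv = 291×9.80665×ln(3.078) = 2853.7×1.1243 ≈ 3209 m/s.
Total Δv = 3485 + 3209 = 6694 m/s.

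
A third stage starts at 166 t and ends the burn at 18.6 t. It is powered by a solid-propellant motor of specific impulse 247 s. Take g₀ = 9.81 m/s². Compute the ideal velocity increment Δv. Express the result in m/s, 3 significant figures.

v_e = Isp · g₀ = 247 × 9.81 = 2423.1 m/s.
By the Tsiolkovsky rocket equation, Δv = v_e · ln(m₀/m_f) = 2423.1 × ln(8.925) = 2423.1 × 2.1888 ≈ 5303.7 m/s.

Δv ≈ 5300 m/s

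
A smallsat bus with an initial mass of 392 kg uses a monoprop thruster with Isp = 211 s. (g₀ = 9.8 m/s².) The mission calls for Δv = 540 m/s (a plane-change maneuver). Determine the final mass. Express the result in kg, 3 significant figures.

final mass ≈ 302 kg

v_e = Isp · g₀ = 211 × 9.8 = 2067.8 m/s.
m₀/m_f = exp(Δv / v_e) = exp(540 / 2067.8) = exp(0.2611) = 1.2984.
m_f = m₀ / 1.2984 = 392 / 1.2984 = 301.91 kg.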